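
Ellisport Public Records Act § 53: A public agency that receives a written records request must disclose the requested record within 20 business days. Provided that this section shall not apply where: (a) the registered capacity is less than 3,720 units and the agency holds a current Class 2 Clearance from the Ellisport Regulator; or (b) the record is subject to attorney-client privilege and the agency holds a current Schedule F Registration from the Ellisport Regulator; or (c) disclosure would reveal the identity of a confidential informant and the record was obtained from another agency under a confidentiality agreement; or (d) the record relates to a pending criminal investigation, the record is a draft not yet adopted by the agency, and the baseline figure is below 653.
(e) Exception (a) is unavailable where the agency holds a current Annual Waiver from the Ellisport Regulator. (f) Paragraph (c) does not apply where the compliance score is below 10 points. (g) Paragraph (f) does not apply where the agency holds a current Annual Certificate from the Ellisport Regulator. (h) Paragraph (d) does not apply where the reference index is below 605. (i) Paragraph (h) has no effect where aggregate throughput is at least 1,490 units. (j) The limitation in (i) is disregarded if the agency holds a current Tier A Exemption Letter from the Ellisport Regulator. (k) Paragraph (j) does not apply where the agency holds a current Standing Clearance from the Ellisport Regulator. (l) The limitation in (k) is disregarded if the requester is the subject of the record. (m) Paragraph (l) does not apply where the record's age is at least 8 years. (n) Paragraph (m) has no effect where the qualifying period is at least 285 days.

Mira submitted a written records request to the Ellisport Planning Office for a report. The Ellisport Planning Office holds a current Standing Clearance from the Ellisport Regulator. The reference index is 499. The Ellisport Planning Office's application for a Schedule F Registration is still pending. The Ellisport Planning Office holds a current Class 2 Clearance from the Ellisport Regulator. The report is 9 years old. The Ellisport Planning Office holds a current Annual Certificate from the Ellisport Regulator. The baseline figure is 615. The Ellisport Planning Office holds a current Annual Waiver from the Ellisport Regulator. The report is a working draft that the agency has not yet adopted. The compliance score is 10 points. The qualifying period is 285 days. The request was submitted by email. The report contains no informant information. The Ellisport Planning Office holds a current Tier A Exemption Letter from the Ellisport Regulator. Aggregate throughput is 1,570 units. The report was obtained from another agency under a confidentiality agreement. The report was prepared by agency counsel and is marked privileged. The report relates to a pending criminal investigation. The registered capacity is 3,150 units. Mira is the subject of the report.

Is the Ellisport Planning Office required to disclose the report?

Yes — the Ellisport Planning Office must disclose the report.

Exception (a): the registered capacity is 3,150 units, less than the 3,720 units limit; a current Class 2 Clearance is held — every condition holds. But applying paragraph (e): (e) is engaged — a current Annual Waiver is held. (a) is therefore removed.
Exception (b) requires that the agency holds a current Schedule F Registration from the Ellisport Regulator; but the Schedule F Registration is not current, so (b) is unavailable.
Exception (c) does not apply: the report contains no informant information.
All of (d)'s requirements are met (the report relates to a pending investigation; the report is an unadopted draft; the baseline figure is 615, below the 653 limit). Turning to paragraphs (h)–(n): (h) operates against (d): the reference index is 499, below the 605 limit. (i) applies (aggregate throughput is 1,570 units, meeting the 1,490 units threshold), but is itself disapplied by (j): (j) is engaged — a current Tier A Exemption Letter is held. (k) applies (a current Standing Clearance is held), but is set aside by (l): (l) is triggered — Mira is the subject of the report. (m) is engaged (the record's age is 9 years, meeting the 8 years threshold), but yields to (n): (n) operates against (m): the qualifying period is 285 days, meeting the 285 days threshold. (d) is therefore removed.
None of the exceptions is available; § 53 applies in full.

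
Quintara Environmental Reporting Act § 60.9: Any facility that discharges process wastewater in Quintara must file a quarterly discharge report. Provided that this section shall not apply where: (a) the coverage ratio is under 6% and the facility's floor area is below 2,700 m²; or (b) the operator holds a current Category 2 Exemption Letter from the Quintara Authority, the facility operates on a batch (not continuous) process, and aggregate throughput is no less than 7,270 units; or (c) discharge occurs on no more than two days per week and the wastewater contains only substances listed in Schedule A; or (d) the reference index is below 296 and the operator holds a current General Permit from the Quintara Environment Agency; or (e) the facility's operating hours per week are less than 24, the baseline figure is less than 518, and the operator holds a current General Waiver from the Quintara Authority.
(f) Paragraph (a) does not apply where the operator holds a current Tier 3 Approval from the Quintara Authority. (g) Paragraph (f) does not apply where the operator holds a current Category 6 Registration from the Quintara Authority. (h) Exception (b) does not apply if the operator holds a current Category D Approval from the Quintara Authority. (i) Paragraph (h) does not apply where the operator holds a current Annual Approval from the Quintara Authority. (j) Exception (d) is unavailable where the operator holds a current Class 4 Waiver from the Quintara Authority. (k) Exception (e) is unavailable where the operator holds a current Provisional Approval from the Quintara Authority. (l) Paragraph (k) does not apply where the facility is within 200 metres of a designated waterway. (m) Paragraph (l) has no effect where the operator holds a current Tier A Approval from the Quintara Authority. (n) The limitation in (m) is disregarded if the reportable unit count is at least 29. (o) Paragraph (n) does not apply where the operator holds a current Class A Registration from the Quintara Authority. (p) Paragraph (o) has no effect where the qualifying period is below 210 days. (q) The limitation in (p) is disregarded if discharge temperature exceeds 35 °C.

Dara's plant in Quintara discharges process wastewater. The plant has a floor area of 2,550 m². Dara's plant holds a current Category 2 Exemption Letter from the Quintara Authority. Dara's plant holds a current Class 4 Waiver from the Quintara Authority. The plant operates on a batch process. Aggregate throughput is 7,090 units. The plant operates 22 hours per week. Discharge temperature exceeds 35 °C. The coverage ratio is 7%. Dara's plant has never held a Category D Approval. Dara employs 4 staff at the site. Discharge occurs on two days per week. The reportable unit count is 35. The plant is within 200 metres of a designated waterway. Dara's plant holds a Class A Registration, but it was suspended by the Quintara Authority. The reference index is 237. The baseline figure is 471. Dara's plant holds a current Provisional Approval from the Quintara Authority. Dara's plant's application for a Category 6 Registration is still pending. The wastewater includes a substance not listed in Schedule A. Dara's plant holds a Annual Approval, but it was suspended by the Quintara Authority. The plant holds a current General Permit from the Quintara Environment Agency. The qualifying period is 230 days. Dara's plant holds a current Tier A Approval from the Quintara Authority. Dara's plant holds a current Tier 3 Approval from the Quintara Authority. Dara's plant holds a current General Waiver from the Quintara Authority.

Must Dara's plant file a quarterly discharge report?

No — exception (e) applies; Dara's plant is not required to file a quarterly discharge report.

Exception (a) requires that the coverage ratio is under 6%; but the coverage ratio is 7%, not under 6%, so (a) is unavailable.
Exception (b) does not apply: aggregate throughput is 7,090 units, short of 7,270 units.
Exception (c) fails — the wastewater includes a non-Schedule-A substance.
Exception (d)'s conditions are all satisfied: the reference index is 237, below the 296 limit; a current General Permit is held. But: (j) operates against (d): a current Class 4 Waiver is held. (d) is therefore removed.
All of (e)'s requirements are met (the facility's operating hours per week are 22, less than the 24 limit; the baseline figure is 471, less than the 518 limit; a current General Waiver is held). Under paragraphs (k)–(q): (k) is triggered (a current Provisional Approval is held), but is overridden by (l): (l) operates against (k): the plant is within 200 m of a designated waterway. (m) would limit (l) — a current Tier A Approval is held — but (n) sets (m) aside: (n) operates against (m): the reportable unit count is 35, meeting the 29 threshold. (o), which would lift (n), is inapplicable — no current Class A Registration is held. (e) remains available.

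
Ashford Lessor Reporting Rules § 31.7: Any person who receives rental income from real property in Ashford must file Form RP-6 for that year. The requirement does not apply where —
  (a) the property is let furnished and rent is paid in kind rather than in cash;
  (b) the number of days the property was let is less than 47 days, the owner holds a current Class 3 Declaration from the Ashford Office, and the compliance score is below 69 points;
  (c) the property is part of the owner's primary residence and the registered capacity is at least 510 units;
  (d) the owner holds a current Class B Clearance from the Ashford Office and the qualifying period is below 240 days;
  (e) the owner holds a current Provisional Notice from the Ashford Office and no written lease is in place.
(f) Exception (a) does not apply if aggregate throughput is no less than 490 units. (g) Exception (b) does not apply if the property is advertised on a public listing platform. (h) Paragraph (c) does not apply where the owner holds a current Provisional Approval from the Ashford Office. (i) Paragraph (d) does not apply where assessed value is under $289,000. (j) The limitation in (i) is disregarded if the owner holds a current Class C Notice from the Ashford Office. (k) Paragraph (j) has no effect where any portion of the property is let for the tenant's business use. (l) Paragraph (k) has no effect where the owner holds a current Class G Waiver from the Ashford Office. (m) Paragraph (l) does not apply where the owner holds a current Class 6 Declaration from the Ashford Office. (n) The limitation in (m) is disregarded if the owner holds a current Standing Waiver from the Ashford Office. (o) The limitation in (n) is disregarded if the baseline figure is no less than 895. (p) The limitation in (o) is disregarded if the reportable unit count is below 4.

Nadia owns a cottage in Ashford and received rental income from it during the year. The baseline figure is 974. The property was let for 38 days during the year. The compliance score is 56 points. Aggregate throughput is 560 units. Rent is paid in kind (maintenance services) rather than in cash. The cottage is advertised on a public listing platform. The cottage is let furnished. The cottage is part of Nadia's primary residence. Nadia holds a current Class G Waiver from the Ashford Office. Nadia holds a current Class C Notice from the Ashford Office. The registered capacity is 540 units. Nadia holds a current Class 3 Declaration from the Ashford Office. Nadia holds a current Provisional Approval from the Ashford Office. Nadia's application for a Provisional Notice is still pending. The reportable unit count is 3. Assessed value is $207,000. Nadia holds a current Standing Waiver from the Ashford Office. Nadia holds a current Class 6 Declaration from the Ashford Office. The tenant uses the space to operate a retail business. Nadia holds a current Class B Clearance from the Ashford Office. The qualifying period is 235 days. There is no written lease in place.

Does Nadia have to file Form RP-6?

Exception (a) is satisfied on its face — the property is let furnished; rent is paid in kind. But applying paragraph (f): (f) is engaged — aggregate throughput is 560 units, meeting the 490 units threshold. (a) is therefore removed.
Exception (b)'s conditions are all satisfied: the number of days the property was let is 38 days, less than the 47 days limit; a current Class 3 Declaration is held; the compliance score is 56 points, below the 69 points limit. However, paragraph (g) must be considered: (g) applies — the property is publicly advertised. Exception (b) does not apply.
Exception (c)'s conditions are all satisfied: the cottage is part of the primary residence; the registered capacity is 540 units, meeting the 510 units threshold. However, paragraph (h) must be considered: (h) is engaged — a current Provisional Approval is held. (c) is therefore removed.
All of (d)'s requirements are met (a current Class B Clearance is held; the qualifying period is 235 days, below the 240 days limit). Applying paragraphs (i)–(p): (i) is engaged (assessed value is $207,000, under the $289,000 limit), but is itself disapplied by (j): (j) is engaged — a current Class C Notice is held. (k) would limit (j) — the space is let for business use — but (l) sets (k) aside: (l) operates — a current Class G Waiver is held. (m) is engaged (a current Class 6 Declaration is held), but is overridden by (n): (n) is engaged — a current Standing Waiver is held. (o) would limit (n) — the baseline figure is 974, meeting the 895 threshold — but (p) sets (o) aside: (p) applies — the reportable unit count is 3, below the 4 limit. Exception (d) stands.
Exception (e) fails — there is no Provisional Notice in force.

No — exception (d) applies; Nadia is not required to file Form RP-6.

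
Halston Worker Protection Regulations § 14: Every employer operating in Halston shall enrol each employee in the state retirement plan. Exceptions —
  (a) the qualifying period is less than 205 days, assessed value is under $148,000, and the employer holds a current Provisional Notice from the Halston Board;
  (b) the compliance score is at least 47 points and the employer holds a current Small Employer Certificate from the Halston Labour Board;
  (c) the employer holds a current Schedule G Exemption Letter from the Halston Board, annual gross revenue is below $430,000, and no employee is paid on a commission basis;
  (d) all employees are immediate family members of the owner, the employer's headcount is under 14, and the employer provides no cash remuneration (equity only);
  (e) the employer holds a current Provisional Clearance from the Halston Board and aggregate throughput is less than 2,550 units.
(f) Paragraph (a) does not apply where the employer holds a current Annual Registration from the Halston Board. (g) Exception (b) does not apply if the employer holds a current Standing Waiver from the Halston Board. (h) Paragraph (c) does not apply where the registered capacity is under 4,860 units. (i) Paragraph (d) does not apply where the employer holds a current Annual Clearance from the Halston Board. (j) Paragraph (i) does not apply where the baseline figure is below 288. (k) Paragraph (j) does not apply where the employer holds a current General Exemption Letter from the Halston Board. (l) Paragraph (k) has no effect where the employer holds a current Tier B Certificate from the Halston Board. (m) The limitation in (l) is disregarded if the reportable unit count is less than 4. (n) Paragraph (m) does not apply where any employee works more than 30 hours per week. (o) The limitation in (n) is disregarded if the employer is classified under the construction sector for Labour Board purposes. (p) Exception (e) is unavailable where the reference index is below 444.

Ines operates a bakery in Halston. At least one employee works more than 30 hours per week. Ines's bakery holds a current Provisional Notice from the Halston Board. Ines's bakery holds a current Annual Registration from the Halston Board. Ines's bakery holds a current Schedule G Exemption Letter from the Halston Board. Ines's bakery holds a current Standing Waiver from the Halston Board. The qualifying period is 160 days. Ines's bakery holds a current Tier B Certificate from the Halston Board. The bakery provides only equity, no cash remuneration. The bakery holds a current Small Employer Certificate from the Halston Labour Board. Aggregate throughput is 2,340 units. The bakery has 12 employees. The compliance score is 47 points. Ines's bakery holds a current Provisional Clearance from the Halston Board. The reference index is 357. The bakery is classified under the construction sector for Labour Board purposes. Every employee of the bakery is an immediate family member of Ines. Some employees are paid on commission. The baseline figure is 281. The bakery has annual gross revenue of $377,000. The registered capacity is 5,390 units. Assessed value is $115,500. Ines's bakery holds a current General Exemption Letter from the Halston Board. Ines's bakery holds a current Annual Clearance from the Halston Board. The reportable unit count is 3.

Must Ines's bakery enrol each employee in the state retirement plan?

All of (a)'s requirements are met (the qualifying period is 160 days, less than the 205 days limit; assessed value is $115,500, under the $148,000 limit; a current Provisional Notice is held). But applying paragraph (f): (f) is triggered — a current Annual Registration is held. (a) is therefore removed.
Exception (b) is satisfied on its face — the compliance score is 47 points, meeting the 47 points threshold; a current Small Employer Certificate is held. However, paragraph (g) must be considered: (g) operates against (b): a current Standing Waiver is held. (b) is therefore removed.
Exception (c) requires that no employee is paid on a commission basis; but some employees are paid on commission, so (c) is unavailable.
Exception (d): every employee is an immediate family member; the employer's headcount is 12, under the 14 limit; remuneration is equity-only — every condition holds. However, paragraphs (i)–(o) must be considered: (i) is engaged — a current Annual Clearance is held. (j) is engaged (the baseline figure is 281, below the 288 limit), but is set aside by (k): (k) operates against (j): a current General Exemption Letter is held. (l) operates (a current Tier B Certificate is held), but is set aside by (m): (m) operates against (l): the reportable unit count is 3, less than the 4 limit. (n) is triggered (at least one employee exceeds 30 hours/week), but yields to (o): (o) applies — the bakery is classified under the construction sector. Exception (d) does not apply.
Exception (e): a current Provisional Clearance is held; aggregate throughput is 2,340 units, less than the 2,550 units limit — every condition holds. But applying paragraph (p): (p) operates — the reference index is 357, below the 444 limit. Exception (e) does not apply.
Every exception is unavailable, so the rule governs.

Yes — Ines's bakery must enrol each employee in the state retirement plan.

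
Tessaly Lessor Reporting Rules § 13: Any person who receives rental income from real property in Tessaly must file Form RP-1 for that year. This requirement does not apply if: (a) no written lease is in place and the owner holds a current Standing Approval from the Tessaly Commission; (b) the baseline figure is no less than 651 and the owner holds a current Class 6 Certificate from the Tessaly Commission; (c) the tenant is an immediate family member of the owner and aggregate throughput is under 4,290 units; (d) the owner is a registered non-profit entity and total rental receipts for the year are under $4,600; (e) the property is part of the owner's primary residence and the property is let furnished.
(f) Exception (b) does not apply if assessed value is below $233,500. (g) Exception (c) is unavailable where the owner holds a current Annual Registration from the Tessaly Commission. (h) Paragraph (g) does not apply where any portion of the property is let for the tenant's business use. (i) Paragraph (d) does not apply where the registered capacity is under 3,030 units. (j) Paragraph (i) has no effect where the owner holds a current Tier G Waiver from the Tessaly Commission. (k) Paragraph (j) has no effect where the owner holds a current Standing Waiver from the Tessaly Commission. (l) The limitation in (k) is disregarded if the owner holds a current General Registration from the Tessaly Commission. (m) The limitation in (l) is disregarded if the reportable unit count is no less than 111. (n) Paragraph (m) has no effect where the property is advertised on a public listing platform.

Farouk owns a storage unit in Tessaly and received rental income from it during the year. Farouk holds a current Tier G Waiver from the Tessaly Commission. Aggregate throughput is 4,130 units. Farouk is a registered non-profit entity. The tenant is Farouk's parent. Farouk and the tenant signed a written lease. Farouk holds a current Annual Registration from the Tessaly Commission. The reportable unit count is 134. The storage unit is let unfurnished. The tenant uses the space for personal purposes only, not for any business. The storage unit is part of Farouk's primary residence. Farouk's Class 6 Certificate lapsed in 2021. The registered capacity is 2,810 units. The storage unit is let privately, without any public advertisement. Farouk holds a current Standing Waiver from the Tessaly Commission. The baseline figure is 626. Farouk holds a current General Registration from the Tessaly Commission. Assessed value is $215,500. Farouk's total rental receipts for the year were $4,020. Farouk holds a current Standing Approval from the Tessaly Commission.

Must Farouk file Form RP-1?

Yes — Farouk must file Form RP-1.

Exception (a) fails — a written lease is in place.
Exception (b) does not apply: the baseline figure is 626, short of 651.
Exception (c) is satisfied on its face — the tenant is an immediate family member; aggregate throughput is 4,130 units, under the 4,290 units limit. However, paragraphs (g)–(h) must be considered: (g) is triggered — a current Annual Registration is held. (h) is inapplicable (the space is used for personal purposes only), so (g) stands. (c) is therefore removed.
Exception (d)'s conditions are all satisfied: Farouk is a registered non-profit; total rental receipts for the year are $4,020, under the $4,600 limit. Turning to paragraphs (i)–(n): (i) operates against (d): the registered capacity is 2,810 units, under the 3,030 units limit. (j) applies (a current Tier G Waiver is held), but is set aside by (k): (k) operates against (j): a current Standing Waiver is held. (l) would limit (k) — a current General Registration is held — but (m) sets (l) aside: (m) is triggered — the reportable unit count is 134, meeting the 111 threshold. (n) does not operate here (the property is let privately without advertisement), so (m) stands. So (d) is unavailable.
Exception (e) fails — the property is let unfurnished.
Every exception is unavailable, so the rule governs.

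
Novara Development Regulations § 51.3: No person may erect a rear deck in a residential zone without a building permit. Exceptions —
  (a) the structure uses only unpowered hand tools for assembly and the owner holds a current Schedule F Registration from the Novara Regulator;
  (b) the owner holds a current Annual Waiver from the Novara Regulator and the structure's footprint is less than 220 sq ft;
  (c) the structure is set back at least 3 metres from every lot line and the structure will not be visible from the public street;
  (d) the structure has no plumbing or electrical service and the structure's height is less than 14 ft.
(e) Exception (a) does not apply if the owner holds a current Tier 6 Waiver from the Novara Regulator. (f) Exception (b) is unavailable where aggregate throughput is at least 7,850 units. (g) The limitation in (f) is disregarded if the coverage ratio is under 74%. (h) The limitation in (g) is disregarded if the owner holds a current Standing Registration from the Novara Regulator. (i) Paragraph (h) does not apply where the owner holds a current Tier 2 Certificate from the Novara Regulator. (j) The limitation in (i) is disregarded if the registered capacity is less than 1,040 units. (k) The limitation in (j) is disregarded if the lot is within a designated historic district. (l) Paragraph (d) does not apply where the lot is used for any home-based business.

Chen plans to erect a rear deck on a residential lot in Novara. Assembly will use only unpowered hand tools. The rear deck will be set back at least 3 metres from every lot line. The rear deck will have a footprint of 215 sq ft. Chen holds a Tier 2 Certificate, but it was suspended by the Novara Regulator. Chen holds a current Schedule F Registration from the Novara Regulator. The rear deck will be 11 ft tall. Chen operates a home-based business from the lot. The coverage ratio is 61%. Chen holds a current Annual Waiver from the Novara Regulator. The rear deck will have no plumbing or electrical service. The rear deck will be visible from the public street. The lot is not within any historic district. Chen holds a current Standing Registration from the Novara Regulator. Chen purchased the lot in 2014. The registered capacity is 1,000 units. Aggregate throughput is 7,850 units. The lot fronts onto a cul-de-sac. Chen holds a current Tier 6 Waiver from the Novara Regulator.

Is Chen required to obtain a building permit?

Yes — Chen must obtain a building permit.

Exception (a): assembly uses only hand tools; a current Schedule F Registration is held — every condition holds. But applying paragraph (e): (e) is engaged — a current Tier 6 Waiver is held. Exception (a) does not apply.
Exception (b): a current Annual Waiver is held; the structure's footprint is 215 sq ft, less than the 220 sq ft limit — every condition holds. However, paragraphs (f)–(k) must be considered: (f) operates against (b): aggregate throughput is 7,850 units, meeting the 7,850 units threshold. (g) is engaged (the coverage ratio is 61%, under the 74% limit), but is overridden by (h): (h) operates against (g): a current Standing Registration is held. (i) is not triggered (no current Tier 2 Certificate is held), so (h) stands. (b) is therefore removed.
Exception (c) does not apply: the structure will be visible from the street.
Exception (d)'s conditions are all satisfied: there is no plumbing or electrical service; the structure's height is 11 ft, less than the 14 ft limit. But: (l) is engaged — a home-based business operates on the lot. So (d) is unavailable.
No exception applies. The general rule governs.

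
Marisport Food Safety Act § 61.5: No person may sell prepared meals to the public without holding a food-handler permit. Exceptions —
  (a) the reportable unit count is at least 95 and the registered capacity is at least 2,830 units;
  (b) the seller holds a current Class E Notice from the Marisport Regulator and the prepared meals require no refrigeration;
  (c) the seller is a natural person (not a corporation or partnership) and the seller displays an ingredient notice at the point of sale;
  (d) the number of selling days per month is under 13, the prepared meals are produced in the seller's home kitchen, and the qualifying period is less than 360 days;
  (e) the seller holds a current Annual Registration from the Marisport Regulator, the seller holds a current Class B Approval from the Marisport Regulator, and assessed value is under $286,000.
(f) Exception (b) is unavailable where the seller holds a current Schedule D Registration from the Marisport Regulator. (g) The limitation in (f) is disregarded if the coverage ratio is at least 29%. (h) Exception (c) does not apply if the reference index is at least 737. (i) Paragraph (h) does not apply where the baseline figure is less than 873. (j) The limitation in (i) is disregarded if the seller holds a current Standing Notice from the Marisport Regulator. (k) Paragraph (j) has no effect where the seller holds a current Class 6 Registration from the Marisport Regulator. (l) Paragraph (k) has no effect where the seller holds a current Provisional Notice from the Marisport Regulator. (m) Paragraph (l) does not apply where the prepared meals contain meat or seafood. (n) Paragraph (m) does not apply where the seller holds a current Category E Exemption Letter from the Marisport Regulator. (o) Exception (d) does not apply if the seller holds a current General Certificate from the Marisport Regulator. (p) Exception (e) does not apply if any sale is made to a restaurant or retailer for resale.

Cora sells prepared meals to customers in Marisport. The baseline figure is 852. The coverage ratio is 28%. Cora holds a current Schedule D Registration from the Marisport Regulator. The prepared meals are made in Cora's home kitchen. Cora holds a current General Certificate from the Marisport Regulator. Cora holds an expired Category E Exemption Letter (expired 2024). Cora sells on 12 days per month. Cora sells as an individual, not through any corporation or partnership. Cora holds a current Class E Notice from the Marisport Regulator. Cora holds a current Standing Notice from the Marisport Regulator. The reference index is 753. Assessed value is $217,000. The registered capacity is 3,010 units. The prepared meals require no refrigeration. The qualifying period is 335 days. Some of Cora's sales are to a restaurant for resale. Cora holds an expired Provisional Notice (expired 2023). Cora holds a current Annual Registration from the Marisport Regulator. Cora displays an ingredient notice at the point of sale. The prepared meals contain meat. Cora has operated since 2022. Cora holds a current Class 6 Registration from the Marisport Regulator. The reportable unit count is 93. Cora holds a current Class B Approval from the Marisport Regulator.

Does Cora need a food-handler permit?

No — exception (c) applies; Cora is not required to hold a food-handler permit.

Exception (a) does not apply: the reportable unit count is 93, short of 95.
All of (b)'s requirements are met (a current Class E Notice is held; the prepared meals are shelf-stable). But: (f) operates against (b): a current Schedule D Registration is held. (g), which would lift (f), is not engaged — the coverage ratio is 28%, short of 29%. Exception (b) does not apply.
Exception (c)'s conditions are all satisfied: the seller is a natural person; an ingredient notice is displayed. Under paragraphs (h)–(n): (h) applies (the reference index is 753, meeting the 737 threshold), but yields to (i): (i) operates against (h): the baseline figure is 852, less than the 873 limit. (j) would limit (i) — a current Standing Notice is held — but (k) sets (j) aside: (k) applies — a current Class 6 Registration is held. (l) is not engaged (there is no Provisional Notice in force), so (k) stands. Exception (c) stands.
Exception (d): the number of selling days per month is 12, under the 13 limit; the prepared meals are home-kitchen produced; the qualifying period is 335 days, less than the 360 days limit — every condition holds. But applying paragraph (o): (o) operates against (d): a current General Certificate is held. (d) is therefore removed.
Exception (e)'s conditions are all satisfied: a current Annual Registration is held; a current Class B Approval is held; assessed value is $217,000, under the $286,000 limit. Turning to paragraph (p): (p) operates against (e): some sales are to a restaurant for resale. Exception (e) does not apply.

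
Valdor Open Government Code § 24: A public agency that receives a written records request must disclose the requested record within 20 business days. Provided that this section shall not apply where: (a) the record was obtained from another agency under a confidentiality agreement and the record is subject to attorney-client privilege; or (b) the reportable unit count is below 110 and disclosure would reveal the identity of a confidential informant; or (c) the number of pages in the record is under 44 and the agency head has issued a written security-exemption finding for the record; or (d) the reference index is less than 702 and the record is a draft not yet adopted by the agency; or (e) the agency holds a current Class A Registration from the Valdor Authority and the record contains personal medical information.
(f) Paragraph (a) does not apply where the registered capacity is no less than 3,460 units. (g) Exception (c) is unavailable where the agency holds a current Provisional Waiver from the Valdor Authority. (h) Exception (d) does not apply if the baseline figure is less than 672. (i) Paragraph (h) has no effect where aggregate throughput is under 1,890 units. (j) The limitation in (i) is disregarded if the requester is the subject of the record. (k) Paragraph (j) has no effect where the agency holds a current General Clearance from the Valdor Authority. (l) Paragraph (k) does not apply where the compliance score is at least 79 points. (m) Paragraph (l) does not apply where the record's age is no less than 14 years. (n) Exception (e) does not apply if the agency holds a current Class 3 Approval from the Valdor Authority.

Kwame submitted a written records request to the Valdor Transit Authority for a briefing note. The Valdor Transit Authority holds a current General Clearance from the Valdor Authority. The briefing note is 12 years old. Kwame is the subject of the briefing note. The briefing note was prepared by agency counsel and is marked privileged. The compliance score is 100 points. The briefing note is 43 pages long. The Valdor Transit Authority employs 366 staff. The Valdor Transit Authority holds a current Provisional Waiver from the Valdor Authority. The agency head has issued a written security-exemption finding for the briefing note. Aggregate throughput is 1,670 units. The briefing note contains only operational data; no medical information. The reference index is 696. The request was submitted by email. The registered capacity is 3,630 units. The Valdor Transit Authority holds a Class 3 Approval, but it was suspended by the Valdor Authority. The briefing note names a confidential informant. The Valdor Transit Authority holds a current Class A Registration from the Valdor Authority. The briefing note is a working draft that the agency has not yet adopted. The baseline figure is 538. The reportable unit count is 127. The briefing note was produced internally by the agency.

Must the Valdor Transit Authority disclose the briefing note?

Exception (a) does not apply: the briefing note was produced internally.
Exception (b) requires that the reportable unit count is below 110; but the reportable unit count is 127, not below 110, so (b) is unavailable.
Exception (c)'s conditions are all satisfied: the number of pages in the record is 43, under the 44 limit; a written security-exemption finding has been issued. But applying paragraph (g): (g) operates — a current Provisional Waiver is held. So (c) is unavailable.
Exception (d): the reference index is 696, less than the 702 limit; the briefing note is an unadopted draft — every condition holds. Turning to paragraphs (h)–(m): (h) is engaged — the baseline figure is 538, less than the 672 limit. (i) would limit (h) — aggregate throughput is 1,670 units, under the 1,890 units limit — but (j) sets (i) aside: (j) operates against (i): Kwame is the subject of the briefing note. (k) applies (a current General Clearance is held), but is overridden by (l): (l) operates against (k): the compliance score is 100 points, meeting the 79 points threshold. (m), which would lift (l), is inapplicable — the record's age is 12 years, short of 14 years. (d) is therefore removed.
Exception (e) requires that the record contains personal medical information; but the briefing note contains only operational data, so (e) is unavailable.
Every exception is unavailable, so the rule governs.

Yes — the Valdor Transit Authority must disclose the briefing note.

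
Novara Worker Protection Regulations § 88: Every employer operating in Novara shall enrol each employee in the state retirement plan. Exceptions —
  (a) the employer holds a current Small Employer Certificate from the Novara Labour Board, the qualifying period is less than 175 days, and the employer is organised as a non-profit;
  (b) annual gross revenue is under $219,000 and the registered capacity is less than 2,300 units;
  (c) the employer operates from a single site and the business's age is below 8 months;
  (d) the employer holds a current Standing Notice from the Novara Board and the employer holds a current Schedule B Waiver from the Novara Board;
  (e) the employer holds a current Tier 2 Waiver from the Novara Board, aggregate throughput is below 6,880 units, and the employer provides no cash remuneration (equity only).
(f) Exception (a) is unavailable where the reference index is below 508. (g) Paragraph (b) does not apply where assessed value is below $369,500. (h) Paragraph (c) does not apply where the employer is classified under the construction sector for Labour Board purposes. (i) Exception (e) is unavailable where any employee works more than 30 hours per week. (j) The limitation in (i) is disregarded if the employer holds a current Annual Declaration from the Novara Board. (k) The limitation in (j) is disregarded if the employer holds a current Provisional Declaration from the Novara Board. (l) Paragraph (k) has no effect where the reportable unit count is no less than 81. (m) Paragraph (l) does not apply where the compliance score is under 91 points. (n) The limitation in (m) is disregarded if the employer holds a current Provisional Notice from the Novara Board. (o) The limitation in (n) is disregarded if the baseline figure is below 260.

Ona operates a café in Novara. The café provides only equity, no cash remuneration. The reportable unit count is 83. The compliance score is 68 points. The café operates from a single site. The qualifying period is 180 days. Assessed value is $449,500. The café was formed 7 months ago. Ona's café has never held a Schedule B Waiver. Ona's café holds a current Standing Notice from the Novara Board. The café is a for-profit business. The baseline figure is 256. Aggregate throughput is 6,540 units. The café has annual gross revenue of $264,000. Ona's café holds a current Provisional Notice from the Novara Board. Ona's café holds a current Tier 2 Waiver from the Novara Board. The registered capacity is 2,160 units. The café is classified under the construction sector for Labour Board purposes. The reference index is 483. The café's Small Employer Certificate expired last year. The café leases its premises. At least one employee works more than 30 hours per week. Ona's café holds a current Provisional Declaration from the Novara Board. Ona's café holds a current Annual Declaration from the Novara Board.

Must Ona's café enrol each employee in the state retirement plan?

Exception (a) does not apply: the Small Employer Certificate has expired.
Exception (b) does not apply: annual gross revenue is $264,000, not under $219,000.
Exception (c)'s conditions are all satisfied: the employer operates from a single site; the business's age is 7 months, below the 8 months limit. Turning to paragraph (h): (h) operates against (c): the café is classified under the construction sector. So (c) is unavailable.
Exception (d) requires that the employer holds a current Schedule B Waiver from the Novara Board; but there is no Schedule B Waiver in force, so (d) is unavailable.
Exception (e): a current Tier 2 Waiver is held; aggregate throughput is 6,540 units, below the 6,880 units limit; remuneration is equity-only — every condition holds. However, paragraphs (i)–(o) must be considered: (i) operates against (e): at least one employee exceeds 30 hours/week. (j) is triggered (a current Annual Declaration is held), but is set aside by (k): (k) is engaged — a current Provisional Declaration is held. (l) would limit (k) — the reportable unit count is 83, meeting the 81 threshold — but (m) sets (l) aside: (m) operates against (l): the compliance score is 68 points, under the 91 points limit. (n) would limit (m) — a current Provisional Notice is held — but (o) sets (n) aside: (o) operates against (n): the baseline figure is 256, below the 260 limit. So (e) is unavailable.
Every exception is unavailable, so the rule governs.

Yes — Ona's café must enrol each employee in the state retirement plan.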